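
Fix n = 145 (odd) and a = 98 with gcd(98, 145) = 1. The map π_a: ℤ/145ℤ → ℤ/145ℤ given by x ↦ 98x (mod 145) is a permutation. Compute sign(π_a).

Start at x=111: 111 → 3 → 4 → 102 → 136 → 133 → 129 → … (one orbit).
Cycle type of π: 28×5 + 4 + 1; total 7 cycles.
With 7 cycles on 145 points, sign = (−1)^{145−7} = +1.
Zolotarev: (98|145) = +1, matching the cycle-count sign.

+1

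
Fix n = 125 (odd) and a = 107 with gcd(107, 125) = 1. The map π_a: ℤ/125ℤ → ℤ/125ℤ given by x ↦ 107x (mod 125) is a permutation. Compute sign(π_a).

Start at x=51: 51 → 82 → 24 → 68 → 26 → 32 → 49 → … (one orbit).
Cycle type of π: 20×5 + 4×6 + 1; total 12 cycles.
n − c = 125 − 12 = 113; sign = (−1)^113 = -1.

-1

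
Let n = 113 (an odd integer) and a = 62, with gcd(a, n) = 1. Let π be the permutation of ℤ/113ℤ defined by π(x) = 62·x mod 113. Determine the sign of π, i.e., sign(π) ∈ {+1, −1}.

+1

Start at x=8: 8 → 44 → 16 → 88 → 32 → 63 → 64 → … (one orbit).
3 cycles of lengths [56, 56, 1].
With 3 cycles on 113 points, sign = (−1)^{113−3} = +1.
Zolotarev: (62|113) = +1, matching the cycle-count sign.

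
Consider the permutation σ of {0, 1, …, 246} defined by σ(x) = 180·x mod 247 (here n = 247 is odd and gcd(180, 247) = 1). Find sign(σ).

Start at x=235: 235 → 63 → 225 → 239 → 42 → 150 → 77 → … (one orbit).
π_180 has 10 disjoint cycles with lengths [36, 36, 36, 36, 36, 36, 12, 9, 9, 1] on {0,…,246}.
n − c = 247 − 10 = 237; sign = (−1)^237 = -1.

-1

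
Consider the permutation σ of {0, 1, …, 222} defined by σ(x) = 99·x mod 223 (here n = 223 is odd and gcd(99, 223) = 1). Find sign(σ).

-1

Orbit of 150 under x↦99x: [150, 132, 134, 109, 87, 139, 158]… (length divides ord_223(99)).
Cycle lengths of π_99 on ℤ/223ℤ: [222, 1]; 2 cycles in total.
n − c = 223 − 2 = 221; sign = (−1)^221 = -1.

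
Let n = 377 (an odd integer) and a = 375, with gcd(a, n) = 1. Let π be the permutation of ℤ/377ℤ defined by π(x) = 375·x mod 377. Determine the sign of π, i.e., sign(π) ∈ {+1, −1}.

+1

Orbit of 129 under x↦375x: [129, 119, 139, 99, 179, 19, 339]… (length divides ord_377(375)).
The orbit structure of x ↦ 375x mod 377: 7 orbits of sizes [84, 84, 84, 84, 28, 12, 1].
Σ(ℓ_i−1) = 377−7 = 370; sign = (−1)^370 = +1.
Check: (375/377) = +1 by Zolotarev.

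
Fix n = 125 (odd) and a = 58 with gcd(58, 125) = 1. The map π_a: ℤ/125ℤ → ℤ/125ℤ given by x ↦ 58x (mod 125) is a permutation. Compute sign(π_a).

Orbit of 21 under x↦58x: [21, 93, 19, 102, 41, 3, 49]… (length divides ord_125(58)).
The orbit structure of x ↦ 58x mod 125: 4 orbits of sizes [100, 20, 4, 1].
125 − 4 = 121 transpositions; sign(π) = (−1)^121 = -1.
Via Zolotarev, sign(π_{58}) = (58|125) = -1.

-1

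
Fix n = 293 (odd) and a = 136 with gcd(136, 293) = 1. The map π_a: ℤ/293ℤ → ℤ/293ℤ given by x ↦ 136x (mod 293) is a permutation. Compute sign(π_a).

-1

Start at x=233: 233 → 44 → 124 → 163 → 193 → 171 → 109 → … (one orbit).
Cycle type of π: 292 + 1; total 2 cycles.
2 cycles on 293: each ℓ→(−1)^(ℓ−1), product (−1)^291 = -1.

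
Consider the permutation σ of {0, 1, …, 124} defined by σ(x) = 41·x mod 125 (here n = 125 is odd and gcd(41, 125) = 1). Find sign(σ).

+1

Orbit of 86 under x↦41x: [86, 26, 66, 81, 71, 36, 101]… (length divides ord_125(41)).
Cycle lengths of π_41 on ℤ/125ℤ: [25, 25, 25, 25, 5, 5, 5, 5, 1, 1, 1, 1, 1]; 13 cycles in total.
13 cycles on 125: each ℓ→(−1)^(ℓ−1), product (−1)^112 = +1.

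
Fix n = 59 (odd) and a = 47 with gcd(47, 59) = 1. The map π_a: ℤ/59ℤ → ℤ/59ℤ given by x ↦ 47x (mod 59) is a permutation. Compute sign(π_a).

Start at x=37: 37 → 28 → 18 → 20 → 55 → 48 → 14 → … (one orbit).
The orbit structure of x ↦ 47x mod 59: 2 orbits of sizes [58, 1].
2 cycles on 59: each ℓ→(−1)^(ℓ−1), product (−1)^57 = -1.

-1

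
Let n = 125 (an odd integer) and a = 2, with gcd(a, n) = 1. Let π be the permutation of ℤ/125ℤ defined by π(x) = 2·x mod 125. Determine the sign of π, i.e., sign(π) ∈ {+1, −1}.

-1

Orbit of 88 under x↦2x: [88, 51, 102, 79, 33, 66, 7]… (length divides ord_125(2)).
The orbit structure of x ↦ 2x mod 125: 4 orbits of sizes [100, 20, 4, 1].
Σ(ℓ_i−1) = 125−4 = 121; sign = (−1)^121 = -1.
Zolotarev: (2|125) = -1, matching the cycle-count sign.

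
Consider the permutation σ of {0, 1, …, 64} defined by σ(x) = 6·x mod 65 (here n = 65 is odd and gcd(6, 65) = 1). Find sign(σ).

Orbit of 31 under x↦6x: [31, 56, 11, 1, 6, 36, 21]… (length divides ord_65(6)).
The orbit structure of x ↦ 6x mod 65: 10 orbits of sizes [12, 12, 12, 12, 12, 1, 1, 1, 1, 1].
n − c = 65 − 10 = 55; sign = (−1)^55 = -1.
(6|65)_J = -1 (Zolotarev's lemma cross-check).

-1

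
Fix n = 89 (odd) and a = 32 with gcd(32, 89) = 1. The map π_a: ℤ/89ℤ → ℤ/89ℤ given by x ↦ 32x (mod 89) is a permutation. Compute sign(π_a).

Orbit of 16 under x↦32x: [16, 67, 8, 78, 4, 39, 2]… (length divides ord_89(32)).
Cycle type of π: 11×8 + 1; total 9 cycles.
With 9 cycles on 89 points, sign = (−1)^{89−9} = +1.

+1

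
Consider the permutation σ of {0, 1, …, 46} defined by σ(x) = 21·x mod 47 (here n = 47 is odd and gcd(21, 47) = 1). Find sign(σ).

+1

Trace 42: π^k(42) = [42, 36, 4, 37, 25, 8, 27] for k=0..6.
Decompose π into cycles: lengths [23, 23, 1] (3 cycles, including the fixed point 0).
n − c = 47 − 3 = 44; sign = (−1)^44 = +1.
Via Zolotarev, sign(π_{21}) = (21|47) = +1.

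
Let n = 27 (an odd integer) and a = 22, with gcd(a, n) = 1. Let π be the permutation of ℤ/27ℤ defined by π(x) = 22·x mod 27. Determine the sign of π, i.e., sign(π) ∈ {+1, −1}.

+1

Trace 4: π^k(4) = [4, 7, 19, 13, 16, 1, 22] for k=0..6.
π_22 has 7 disjoint cycles with lengths [9, 9, 3, 3, 1, 1, 1] on {0,…,26}.
sign(π) = (−1)^{n − #cycles} = (−1)^{27−7} = (−1)^20 = +1.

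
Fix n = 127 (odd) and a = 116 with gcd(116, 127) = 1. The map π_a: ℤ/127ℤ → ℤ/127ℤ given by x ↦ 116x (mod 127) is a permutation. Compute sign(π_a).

Start at x=73: 73 → 86 → 70 → 119 → 88 → 48 → 107 → … (one orbit).
Cycle type of π: 126 + 1; total 2 cycles.
n − c = 127 − 2 = 125; sign = (−1)^125 = -1.

-1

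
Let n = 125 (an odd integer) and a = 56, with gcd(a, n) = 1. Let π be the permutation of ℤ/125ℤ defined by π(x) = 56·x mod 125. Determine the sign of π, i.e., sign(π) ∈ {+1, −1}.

+1

Start at x=61: 61 → 41 → 46 → 76 → 6 → 86 → 66 → … (one orbit).
Decompose π into cycles: lengths [25, 25, 25, 25, 5, 5, 5, 5, 1, 1, 1, 1, 1] (13 cycles, including the fixed point 0).
sign(π) = (−1)^{n − #cycles} = (−1)^{125−13} = (−1)^112 = +1.
Zolotarev: (56|125) = +1, matching the cycle-count sign.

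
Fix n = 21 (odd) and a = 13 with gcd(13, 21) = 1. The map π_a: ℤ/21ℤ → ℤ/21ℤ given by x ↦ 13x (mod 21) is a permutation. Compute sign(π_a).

-1

Orbit of 1 under x↦13x: [1, 13]… (length divides ord_21(13)).
12 cycles of lengths [2, 2, 2, 2, 2, 2, 2, 2, 2, 1, 1, 1].
Σ(ℓ_i−1) = 21−12 = 9; sign = (−1)^9 = -1.
Check: (13/21) = -1 by Zolotarev.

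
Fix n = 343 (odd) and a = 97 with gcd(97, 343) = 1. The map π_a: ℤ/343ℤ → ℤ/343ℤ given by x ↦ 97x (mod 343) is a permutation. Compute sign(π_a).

Start at x=99: 99 → 342 → 246 → 195 → 50 → 48 → 197 → … (one orbit).
Cycle lengths of π_97 on ℤ/343ℤ: [14, 14, 14, 14, 14, 14, 14, 14, 14, 14, 14, 14, 14, 14, 14, 14, 14, 14, 14, 14, 14, 2, 2, 2, 2, 2, 2, 2, 2, 2, 2, 2, 2, 2, 2, 2, 2, 2, 2, 2, 2, 2, 2, 2, 2, 1]; 46 cycles in total.
343 − 46 = 297 transpositions; sign(π) = (−1)^297 = -1.
Zolotarev: (97|343) = -1, matching the cycle-count sign.

-1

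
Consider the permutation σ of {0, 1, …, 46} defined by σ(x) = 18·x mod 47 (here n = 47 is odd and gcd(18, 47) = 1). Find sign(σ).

+1

Start at x=28: 28 → 34 → 1 → 18 → 42 → 4 → 25 → … (one orbit).
Cycle lengths of π_18 on ℤ/47ℤ: [23, 23, 1]; 3 cycles in total.
Σ(ℓ_i−1) = 47−3 = 44; sign = (−1)^44 = +1.
Check: (18/47) = +1 by Zolotarev.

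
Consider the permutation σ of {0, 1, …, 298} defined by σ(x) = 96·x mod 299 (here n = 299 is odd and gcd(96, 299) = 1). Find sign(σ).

-1

Orbit of 25 under x↦96x: [25, 8, 170, 174, 259, 47, 27]… (length divides ord_299(96)).
12 cycles of lengths [44, 44, 44, 44, 44, 44, 11, 11, 4, 4, 4, 1].
sign(π) = (−1)^{n − #cycles} = (−1)^{299−12} = (−1)^287 = -1.
Check: (96/299) = -1 by Zolotarev.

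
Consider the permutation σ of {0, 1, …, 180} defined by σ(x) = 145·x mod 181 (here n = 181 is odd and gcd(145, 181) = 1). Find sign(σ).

Start at x=117: 117 → 132 → 135 → 27 → 114 → 59 → 48 → … (one orbit).
Cycle lengths of π_145 on ℤ/181ℤ: [15, 15, 15, 15, 15, 15, 15, 15, 15, 15, 15, 15, 1]; 13 cycles in total.
sign(π) = (−1)^{n − #cycles} = (−1)^{181−13} = (−1)^168 = +1.

+1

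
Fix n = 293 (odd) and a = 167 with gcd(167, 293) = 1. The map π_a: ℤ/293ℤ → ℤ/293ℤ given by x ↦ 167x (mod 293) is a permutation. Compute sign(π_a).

Trace 225: π^k(225) = [225, 71, 137, 25, 73, 178, 133] for k=0..6.
The orbit structure of x ↦ 167x mod 293: 3 orbits of sizes [146, 146, 1].
3 cycles on 293: each ℓ→(−1)^(ℓ−1), product (−1)^290 = +1.

+1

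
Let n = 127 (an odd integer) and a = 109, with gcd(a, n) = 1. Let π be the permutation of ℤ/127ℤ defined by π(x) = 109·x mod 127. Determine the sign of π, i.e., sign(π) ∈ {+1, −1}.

Orbit of 126 under x↦109x: [126, 18, 57, 117, 53, 62, 27]… (length divides ord_127(109)).
The orbit structure of x ↦ 109x mod 127: 2 orbits of sizes [126, 1].
n − c = 127 − 2 = 125; sign = (−1)^125 = -1.
Zolotarev: (109|127) = -1, matching the cycle-count sign.

-1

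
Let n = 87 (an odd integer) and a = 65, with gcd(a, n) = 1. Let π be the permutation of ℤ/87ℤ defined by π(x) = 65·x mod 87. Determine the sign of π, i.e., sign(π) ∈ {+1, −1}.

-1

Orbit of 7 under x↦65x: [7, 20, 82, 23, 16, 83, 1]… (length divides ord_87(65)).
Decompose π into cycles: lengths [14, 14, 14, 14, 7, 7, 7, 7, 2, 1] (10 cycles, including the fixed point 0).
Σ(ℓ_i−1) = 87−10 = 77; sign = (−1)^77 = -1.
Check: (65/87) = -1 by Zolotarev.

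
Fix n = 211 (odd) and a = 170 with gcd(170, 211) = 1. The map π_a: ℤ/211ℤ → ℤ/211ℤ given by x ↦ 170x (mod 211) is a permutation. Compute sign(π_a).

Orbit of 19 under x↦170x: [19, 65, 78, 178, 87, 20, 24]… (length divides ord_211(170)).
Cycle lengths of π_170 on ℤ/211ℤ: [105, 105, 1]; 3 cycles in total.
Σ(ℓ_i−1) = 211−3 = 208; sign = (−1)^208 = +1.
Via Zolotarev, sign(π_{170}) = (170|211) = +1.

+1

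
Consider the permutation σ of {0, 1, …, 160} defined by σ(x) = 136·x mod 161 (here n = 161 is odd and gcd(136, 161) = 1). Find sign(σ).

Start at x=159: 159 → 50 → 38 → 16 → 83 → 18 → 33 → … (one orbit).
The orbit structure of x ↦ 136x mod 161: 5 orbits of sizes [66, 66, 22, 6, 1].
With 5 cycles on 161 points, sign = (−1)^{161−5} = +1.
Zolotarev: (136|161) = +1, matching the cycle-count sign.

+1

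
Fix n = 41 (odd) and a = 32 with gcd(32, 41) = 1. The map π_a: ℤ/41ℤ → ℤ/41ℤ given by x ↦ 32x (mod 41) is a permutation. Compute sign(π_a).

+1

Trace 32: π^k(32) = [32, 40, 9, 1] for k=0..3.
The orbit structure of x ↦ 32x mod 41: 11 orbits of sizes [4, 4, 4, 4, 4, 4, 4, 4, 4, 4, 1].
11 cycles on 41: each ℓ→(−1)^(ℓ−1), product (−1)^30 = +1.
Via Zolotarev, sign(π_{32}) = (32|41) = +1.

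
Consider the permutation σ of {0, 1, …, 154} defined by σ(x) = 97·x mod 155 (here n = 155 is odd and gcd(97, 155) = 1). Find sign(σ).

-1

Orbit of 32 under x↦97x: [32, 4, 78, 126, 132, 94, 128]… (length divides ord_155(97)).
π_97 has 14 disjoint cycles with lengths [20, 20, 20, 20, 20, 20, 5, 5, 5, 5, 5, 5, 4, 1] on {0,…,154}.
155 − 14 = 141 transpositions; sign(π) = (−1)^141 = -1.
(97|155)_J = -1 (Zolotarev's lemma cross-check).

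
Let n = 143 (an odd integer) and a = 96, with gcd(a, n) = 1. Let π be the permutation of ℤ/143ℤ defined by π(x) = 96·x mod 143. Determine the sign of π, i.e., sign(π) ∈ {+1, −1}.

+1

Start at x=25: 25 → 112 → 27 → 18 → 12 → 8 → 53 → … (one orbit).
The orbit structure of x ↦ 96x mod 143: 11 orbits of sizes [20, 20, 20, 20, 20, 20, 10, 4, 4, 4, 1].
Σ(ℓ_i−1) = 143−11 = 132; sign = (−1)^132 = +1.
The Jacobi symbol (96|143) = +1 (Zolotarev) agrees.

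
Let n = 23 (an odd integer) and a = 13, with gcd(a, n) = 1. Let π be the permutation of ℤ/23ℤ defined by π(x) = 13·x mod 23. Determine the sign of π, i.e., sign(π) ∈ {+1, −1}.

Start at x=9: 9 → 2 → 3 → 16 → 1 → 13 → 8 → … (one orbit).
π_13 has 3 disjoint cycles with lengths [11, 11, 1] on {0,…,22}.
n − c = 23 − 3 = 20; sign = (−1)^20 = +1.
The Jacobi symbol (13|23) = +1 (Zolotarev) agrees.

+1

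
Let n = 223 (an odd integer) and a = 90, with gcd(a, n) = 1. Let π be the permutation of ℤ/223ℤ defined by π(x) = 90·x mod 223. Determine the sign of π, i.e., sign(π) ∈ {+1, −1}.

Orbit of 81 under x↦90x: [81, 154, 34, 161, 218, 219, 86]… (length divides ord_223(90)).
π_90 has 2 disjoint cycles with lengths [222, 1] on {0,…,222}.
2 cycles on 223: each ℓ→(−1)^(ℓ−1), product (−1)^221 = -1.
Check: (90/223) = -1 by Zolotarev.

-1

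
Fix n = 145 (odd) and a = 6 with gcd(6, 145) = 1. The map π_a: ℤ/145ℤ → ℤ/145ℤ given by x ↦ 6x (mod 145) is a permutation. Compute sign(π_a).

Trace 6: π^k(6) = [6, 36, 71, 136, 91, 111, 86] for k=0..6.
π_6 has 15 disjoint cycles with lengths [14, 14, 14, 14, 14, 14, 14, 14, 14, 14, 1, 1, 1, 1, 1] on {0,…,144}.
145 − 15 = 130 transpositions; sign(π) = (−1)^130 = +1.
Check: (6/145) = +1 by Zolotarev.

+1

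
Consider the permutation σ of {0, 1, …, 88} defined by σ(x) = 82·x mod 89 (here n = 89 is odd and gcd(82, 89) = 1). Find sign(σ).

Orbit of 29 under x↦82x: [29, 64, 86, 21, 31, 50, 6]… (length divides ord_89(82)).
The orbit structure of x ↦ 82x mod 89: 2 orbits of sizes [88, 1].
With 2 cycles on 89 points, sign = (−1)^{89−2} = -1.
Via Zolotarev, sign(π_{82}) = (82|89) = -1.

-1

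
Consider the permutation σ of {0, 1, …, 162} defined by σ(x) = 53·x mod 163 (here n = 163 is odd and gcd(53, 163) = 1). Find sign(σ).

+1

Orbit of 1 under x↦53x: [1, 53, 38, 58, 140, 85, 104]… (length divides ord_163(53)).
The orbit structure of x ↦ 53x mod 163: 19 orbits of sizes [9, 9, 9, 9, 9, 9, 9, 9, 9, 9, 9, 9, 9, 9, 9, 9, 9, 9, 1].
With 19 cycles on 163 points, sign = (−1)^{163−19} = +1.
The Jacobi symbol (53|163) = +1 (Zolotarev) agrees.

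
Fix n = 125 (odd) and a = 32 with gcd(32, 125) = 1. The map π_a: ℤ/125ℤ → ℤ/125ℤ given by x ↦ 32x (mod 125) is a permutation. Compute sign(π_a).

-1

Orbit of 93 under x↦32x: [93, 101, 107, 49, 68, 51, 7]… (length divides ord_125(32)).
Decompose π into cycles: lengths [20, 20, 20, 20, 20, 4, 4, 4, 4, 4, 4, 1] (12 cycles, including the fixed point 0).
12 cycles on 125: each ℓ→(−1)^(ℓ−1), product (−1)^113 = -1.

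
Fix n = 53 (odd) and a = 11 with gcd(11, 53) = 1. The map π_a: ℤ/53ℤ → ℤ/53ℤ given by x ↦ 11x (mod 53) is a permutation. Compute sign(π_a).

Orbit of 15 under x↦11x: [15, 6, 13, 37, 36, 25, 10]… (length divides ord_53(11)).
The orbit structure of x ↦ 11x mod 53: 3 orbits of sizes [26, 26, 1].
sign(π) = (−1)^{n − #cycles} = (−1)^{53−3} = (−1)^50 = +1.
Zolotarev: (11|53) = +1, matching the cycle-count sign.

+1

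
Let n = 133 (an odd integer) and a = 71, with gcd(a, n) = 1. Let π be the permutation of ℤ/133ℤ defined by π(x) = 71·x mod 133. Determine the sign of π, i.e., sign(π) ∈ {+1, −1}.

Trace 15: π^k(15) = [15, 1, 71, 120, 8, 36, 29] for k=0..6.
Decompose π into cycles: lengths [18, 18, 18, 18, 18, 18, 18, 1, 1, 1, 1, 1, 1, 1] (14 cycles, including the fixed point 0).
14 cycles on 133: each ℓ→(−1)^(ℓ−1), product (−1)^119 = -1.
The Jacobi symbol (71|133) = -1 (Zolotarev) agrees.

-1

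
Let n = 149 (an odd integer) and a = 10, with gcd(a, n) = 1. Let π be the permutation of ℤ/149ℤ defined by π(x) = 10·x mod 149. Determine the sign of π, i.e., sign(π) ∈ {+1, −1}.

Trace 15: π^k(15) = [15, 1, 10, 100, 106, 17, 21] for k=0..6.
2 cycles of lengths [148, 1].
2 cycles on 149: each ℓ→(−1)^(ℓ−1), product (−1)^147 = -1.
Zolotarev: (10|149) = -1, matching the cycle-count sign.

-1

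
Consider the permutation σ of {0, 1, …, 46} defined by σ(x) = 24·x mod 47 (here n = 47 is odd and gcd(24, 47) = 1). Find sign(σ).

Orbit of 25 under x↦24x: [25, 36, 18, 9, 28, 14, 7]… (length divides ord_47(24)).
Decompose π into cycles: lengths [23, 23, 1] (3 cycles, including the fixed point 0).
Σ(ℓ_i−1) = 47−3 = 44; sign = (−1)^44 = +1.
Via Zolotarev, sign(π_{24}) = (24|47) = +1.

+1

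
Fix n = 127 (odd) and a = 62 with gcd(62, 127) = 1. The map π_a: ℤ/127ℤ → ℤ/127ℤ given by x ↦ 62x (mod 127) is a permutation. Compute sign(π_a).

Trace 82: π^k(82) = [82, 4, 121, 9, 50, 52, 49] for k=0..6.
Cycle lengths of π_62 on ℤ/127ℤ: [63, 63, 1]; 3 cycles in total.
3 cycles on 127: each ℓ→(−1)^(ℓ−1), product (−1)^124 = +1.

+1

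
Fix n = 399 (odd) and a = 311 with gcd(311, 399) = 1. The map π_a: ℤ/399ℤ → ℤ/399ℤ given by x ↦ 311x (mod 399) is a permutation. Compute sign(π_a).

Trace 311: π^k(311) = [311, 163, 20, 235, 68, 1] for k=0..5.
Cycle lengths of π_311 on ℤ/399ℤ: [6, 6, 6, 6, 6, 6, 6, 6, 6, 6, 6, 6, 6, 6, 6, 6, 6, 6, 6, 6, 6, 6, 6, 6, 6, 6, 6, 6, 6, 6, 6, 6, 6, 6, 6, 6, 6, 6, 6, 6, 6, 6, 6, 6, 6, 6, 6, 6, 6, 6, 6, 6, 6, 6, 6, 6, 6, 6, 6, 6, 6, 6, 6, 3, 3, 3, 3, 3, 3, 2, 1]; 71 cycles in total.
With 71 cycles on 399 points, sign = (−1)^{399−71} = +1.
The Jacobi symbol (311|399) = +1 (Zolotarev) agrees.

+1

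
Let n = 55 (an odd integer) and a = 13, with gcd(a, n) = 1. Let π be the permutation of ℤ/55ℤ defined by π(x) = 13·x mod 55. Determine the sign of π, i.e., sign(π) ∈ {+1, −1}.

+1

Trace 16: π^k(16) = [16, 43, 9, 7, 36, 28, 34] for k=0..6.
π_13 has 5 disjoint cycles with lengths [20, 20, 10, 4, 1] on {0,…,54}.
sign(π) = (−1)^{n − #cycles} = (−1)^{55−5} = (−1)^50 = +1.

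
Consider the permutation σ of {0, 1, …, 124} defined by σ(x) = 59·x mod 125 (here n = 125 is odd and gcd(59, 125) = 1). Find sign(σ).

Orbit of 6 under x↦59x: [6, 104, 11, 24, 41, 44, 96]… (length divides ord_125(59)).
Decompose π into cycles: lengths [50, 50, 10, 10, 2, 2, 1] (7 cycles, including the fixed point 0).
With 7 cycles on 125 points, sign = (−1)^{125−7} = +1.

+1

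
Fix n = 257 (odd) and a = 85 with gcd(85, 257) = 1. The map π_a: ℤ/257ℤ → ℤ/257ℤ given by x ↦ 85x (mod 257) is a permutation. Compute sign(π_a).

-1

Start at x=31: 31 → 65 → 128 → 86 → 114 → 181 → 222 → … (one orbit).
π_85 has 2 disjoint cycles with lengths [256, 1] on {0,…,256}.
n − c = 257 − 2 = 255; sign = (−1)^255 = -1.
Check: (85/257) = -1 by Zolotarev.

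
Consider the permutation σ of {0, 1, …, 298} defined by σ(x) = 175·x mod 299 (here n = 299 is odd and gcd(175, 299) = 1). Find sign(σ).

+1

Orbit of 238 under x↦175x: [238, 89, 27, 240, 140, 281, 139]… (length divides ord_299(175)).
The orbit structure of x ↦ 175x mod 299: 5 orbits of sizes [132, 132, 22, 12, 1].
5 cycles on 299: each ℓ→(−1)^(ℓ−1), product (−1)^294 = +1.
Zolotarev: (175|299) = +1, matching the cycle-count sign.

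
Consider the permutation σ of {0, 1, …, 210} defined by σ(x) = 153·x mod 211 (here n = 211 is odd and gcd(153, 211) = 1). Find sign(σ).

-1

Orbit of 1 under x↦153x: [1, 153, 199, 63, 144, 88, 171]… (length divides ord_211(153)).
π_153 has 16 disjoint cycles with lengths [14, 14, 14, 14, 14, 14, 14, 14, 14, 14, 14, 14, 14, 14, 14, 1] on {0,…,210}.
sign(π) = (−1)^{n − #cycles} = (−1)^{211−16} = (−1)^195 = -1.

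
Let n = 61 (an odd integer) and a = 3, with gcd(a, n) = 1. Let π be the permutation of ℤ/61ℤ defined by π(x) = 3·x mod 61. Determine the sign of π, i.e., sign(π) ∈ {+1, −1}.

Trace 52: π^k(52) = [52, 34, 41, 1, 3, 9, 27] for k=0..6.
Cycle type of π: 10×6 + 1; total 7 cycles.
7 cycles on 61: each ℓ→(−1)^(ℓ−1), product (−1)^54 = +1.
Zolotarev: (3|61) = +1, matching the cycle-count sign.

+1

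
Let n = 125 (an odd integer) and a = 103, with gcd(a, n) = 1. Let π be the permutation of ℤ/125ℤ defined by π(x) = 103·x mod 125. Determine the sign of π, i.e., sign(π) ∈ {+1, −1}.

-1

Orbit of 4 under x↦103x: [4, 37, 61, 33, 24, 97, 116]… (length divides ord_125(103)).
Cycle lengths of π_103 on ℤ/125ℤ: [100, 20, 4, 1]; 4 cycles in total.
n − c = 125 − 4 = 121; sign = (−1)^121 = -1.
Zolotarev: (103|125) = -1, matching the cycle-count sign.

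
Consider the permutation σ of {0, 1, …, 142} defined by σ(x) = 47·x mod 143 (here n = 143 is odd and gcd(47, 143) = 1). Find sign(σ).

-1

Start at x=34: 34 → 25 → 31 → 27 → 125 → 12 → 135 → … (one orbit).
Cycle type of π: 20×6 + 5×2 + 4×3 + 1; total 12 cycles.
12 cycles on 143: each ℓ→(−1)^(ℓ−1), product (−1)^131 = -1.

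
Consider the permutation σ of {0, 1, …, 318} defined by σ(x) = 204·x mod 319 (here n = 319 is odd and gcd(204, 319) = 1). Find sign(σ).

-1

Orbit of 175 under x↦204x: [175, 291, 30, 59, 233, 1, 204]… (length divides ord_319(204)).
Cycle type of π: 10×29 + 1×29; total 58 cycles.
sign(π) = (−1)^{n − #cycles} = (−1)^{319−58} = (−1)^261 = -1.
(204|319)_J = -1 (Zolotarev's lemma cross-check).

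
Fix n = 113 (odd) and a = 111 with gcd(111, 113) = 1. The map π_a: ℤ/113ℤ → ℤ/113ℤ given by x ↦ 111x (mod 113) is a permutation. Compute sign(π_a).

Orbit of 8 under x↦111x: [8, 97, 32, 49, 15, 83, 60]… (length divides ord_113(111)).
The orbit structure of x ↦ 111x mod 113: 5 orbits of sizes [28, 28, 28, 28, 1].
n − c = 113 − 5 = 108; sign = (−1)^108 = +1.
Check: (111/113) = +1 by Zolotarev.

+1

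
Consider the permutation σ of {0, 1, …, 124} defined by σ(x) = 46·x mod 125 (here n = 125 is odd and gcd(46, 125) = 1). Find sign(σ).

+1

Orbit of 86 under x↦46x: [86, 81, 101, 21, 91, 61, 56]… (length divides ord_125(46)).
Decompose π into cycles: lengths [25, 25, 25, 25, 5, 5, 5, 5, 1, 1, 1, 1, 1] (13 cycles, including the fixed point 0).
sign(π) = (−1)^{n − #cycles} = (−1)^{125−13} = (−1)^112 = +1.
Via Zolotarev, sign(π_{46}) = (46|125) = +1.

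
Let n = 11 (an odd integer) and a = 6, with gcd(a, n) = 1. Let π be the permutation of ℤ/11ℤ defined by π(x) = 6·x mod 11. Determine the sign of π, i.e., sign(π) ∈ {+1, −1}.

-1

Start at x=1: 1 → 6 → 3 → 7 → 9 → 10 → 5 → … (one orbit).
π_6 has 2 disjoint cycles with lengths [10, 1] on {0,…,10}.
11 − 2 = 9 transpositions; sign(π) = (−1)^9 = -1.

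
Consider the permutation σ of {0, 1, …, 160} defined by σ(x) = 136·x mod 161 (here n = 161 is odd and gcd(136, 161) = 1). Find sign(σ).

+1

Orbit of 76 under x↦136x: [76, 32, 5, 36, 66, 121, 34]… (length divides ord_161(136)).
π_136 has 5 disjoint cycles with lengths [66, 66, 22, 6, 1] on {0,…,160}.
sign(π) = (−1)^{n − #cycles} = (−1)^{161−5} = (−1)^156 = +1.
(136|161)_J = +1 (Zolotarev's lemma cross-check).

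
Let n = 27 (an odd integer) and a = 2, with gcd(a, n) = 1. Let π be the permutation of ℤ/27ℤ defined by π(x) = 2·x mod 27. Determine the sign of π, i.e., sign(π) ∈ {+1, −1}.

Orbit of 23 under x↦2x: [23, 19, 11, 22, 17, 7, 14]… (length divides ord_27(2)).
Cycle lengths of π_2 on ℤ/27ℤ: [18, 6, 2, 1]; 4 cycles in total.
Σ(ℓ_i−1) = 27−4 = 23; sign = (−1)^23 = -1.

-1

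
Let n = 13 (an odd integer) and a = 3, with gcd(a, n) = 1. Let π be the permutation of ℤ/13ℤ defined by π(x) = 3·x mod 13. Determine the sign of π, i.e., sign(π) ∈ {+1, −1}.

Orbit of 9 under x↦3x: [9, 1, 3]… (length divides ord_13(3)).
Decompose π into cycles: lengths [3, 3, 3, 3, 1] (5 cycles, including the fixed point 0).
5 cycles on 13: each ℓ→(−1)^(ℓ−1), product (−1)^8 = +1.
Zolotarev: (3|13) = +1, matching the cycle-count sign.

+1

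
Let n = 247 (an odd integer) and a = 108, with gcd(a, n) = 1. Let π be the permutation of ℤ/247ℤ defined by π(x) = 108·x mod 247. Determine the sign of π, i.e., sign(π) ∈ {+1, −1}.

Trace 235: π^k(235) = [235, 186, 81, 103, 9, 231, 1] for k=0..6.
Decompose π into cycles: lengths [18, 18, 18, 18, 18, 18, 18, 18, 18, 18, 18, 18, 18, 6, 6, 1] (16 cycles, including the fixed point 0).
247 − 16 = 231 transpositions; sign(π) = (−1)^231 = -1.
Via Zolotarev, sign(π_{108}) = (108|247) = -1.

-1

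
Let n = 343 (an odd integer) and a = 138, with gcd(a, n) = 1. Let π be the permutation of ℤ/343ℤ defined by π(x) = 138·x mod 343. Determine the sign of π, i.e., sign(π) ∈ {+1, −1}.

-1

Start at x=61: 61 → 186 → 286 → 23 → 87 → 1 → 138 → … (one orbit).
π_138 has 4 disjoint cycles with lengths [294, 42, 6, 1] on {0,…,342}.
Σ(ℓ_i−1) = 343−4 = 339; sign = (−1)^339 = -1.
Zolotarev: (138|343) = -1, matching the cycle-count sign.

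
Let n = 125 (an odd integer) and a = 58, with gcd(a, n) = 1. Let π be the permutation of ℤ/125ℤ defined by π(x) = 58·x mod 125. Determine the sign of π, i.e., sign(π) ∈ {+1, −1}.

-1

Start at x=124: 124 → 67 → 11 → 13 → 4 → 107 → 81 → … (one orbit).
The orbit structure of x ↦ 58x mod 125: 4 orbits of sizes [100, 20, 4, 1].
n − c = 125 − 4 = 121; sign = (−1)^121 = -1.
The Jacobi symbol (58|125) = -1 (Zolotarev) agrees.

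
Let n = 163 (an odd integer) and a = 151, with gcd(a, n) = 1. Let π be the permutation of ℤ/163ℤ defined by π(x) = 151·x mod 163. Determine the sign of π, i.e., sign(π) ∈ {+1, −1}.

Orbit of 33 under x↦151x: [33, 93, 25, 26, 14, 158, 60]… (length divides ord_163(151)).
Cycle lengths of π_151 on ℤ/163ℤ: [81, 81, 1]; 3 cycles in total.
n − c = 163 − 3 = 160; sign = (−1)^160 = +1.
Via Zolotarev, sign(π_{151}) = (151|163) = +1.

+1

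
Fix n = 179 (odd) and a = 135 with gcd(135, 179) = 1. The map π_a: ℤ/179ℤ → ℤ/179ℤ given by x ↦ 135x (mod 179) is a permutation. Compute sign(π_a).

+1

Trace 70: π^k(70) = [70, 142, 17, 147, 155, 161, 76] for k=0..6.
3 cycles of lengths [89, 89, 1].
179 − 3 = 176 transpositions; sign(π) = (−1)^176 = +1.
Via Zolotarev, sign(π_{135}) = (135|179) = +1.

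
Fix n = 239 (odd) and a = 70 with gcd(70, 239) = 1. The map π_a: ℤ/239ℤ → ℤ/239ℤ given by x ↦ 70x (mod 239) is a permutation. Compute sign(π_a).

-1

Start at x=76: 76 → 62 → 38 → 31 → 19 → 135 → 129 → … (one orbit).
Cycle lengths of π_70 on ℤ/239ℤ: [238, 1]; 2 cycles in total.
239 − 2 = 237 transpositions; sign(π) = (−1)^237 = -1.
The Jacobi symbol (70|239) = -1 (Zolotarev) agrees.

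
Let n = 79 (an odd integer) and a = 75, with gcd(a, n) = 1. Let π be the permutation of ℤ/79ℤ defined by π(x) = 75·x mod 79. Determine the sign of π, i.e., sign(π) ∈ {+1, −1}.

-1

Start at x=45: 45 → 57 → 9 → 43 → 65 → 56 → 13 → … (one orbit).
Decompose π into cycles: lengths [78, 1] (2 cycles, including the fixed point 0).
n − c = 79 − 2 = 77; sign = (−1)^77 = -1.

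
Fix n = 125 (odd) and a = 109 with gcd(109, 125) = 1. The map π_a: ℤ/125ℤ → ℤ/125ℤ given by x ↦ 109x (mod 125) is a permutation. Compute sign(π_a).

Start at x=111: 111 → 99 → 41 → 94 → 121 → 64 → 101 → … (one orbit).
Decompose π into cycles: lengths [50, 50, 10, 10, 2, 2, 1] (7 cycles, including the fixed point 0).
Σ(ℓ_i−1) = 125−7 = 118; sign = (−1)^118 = +1.

+1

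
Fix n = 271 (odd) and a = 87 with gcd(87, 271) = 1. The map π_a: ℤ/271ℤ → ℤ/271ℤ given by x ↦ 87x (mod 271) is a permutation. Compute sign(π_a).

Orbit of 242 under x↦87x: [242, 187, 9, 241, 100, 28, 268]… (length divides ord_271(87)).
π_87 has 19 disjoint cycles with lengths [15, 15, 15, 15, 15, 15, 15, 15, 15, 15, 15, 15, 15, 15, 15, 15, 15, 15, 1] on {0,…,270}.
With 19 cycles on 271 points, sign = (−1)^{271−19} = +1.
Zolotarev: (87|271) = +1, matching the cycle-count sign.

+1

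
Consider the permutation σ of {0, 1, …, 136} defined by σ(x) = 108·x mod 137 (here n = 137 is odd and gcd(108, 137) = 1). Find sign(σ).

Start at x=125: 125 → 74 → 46 → 36 → 52 → 136 → 29 → … (one orbit).
2 cycles of lengths [136, 1].
With 2 cycles on 137 points, sign = (−1)^{137−2} = -1.

-1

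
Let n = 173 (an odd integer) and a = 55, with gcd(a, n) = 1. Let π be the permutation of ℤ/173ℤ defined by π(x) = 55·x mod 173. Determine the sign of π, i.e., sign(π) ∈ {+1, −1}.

+1

Start at x=119: 119 → 144 → 135 → 159 → 95 → 35 → 22 → … (one orbit).
3 cycles of lengths [86, 86, 1].
Σ(ℓ_i−1) = 173−3 = 170; sign = (−1)^170 = +1.
(55|173)_J = +1 (Zolotarev's lemma cross-check).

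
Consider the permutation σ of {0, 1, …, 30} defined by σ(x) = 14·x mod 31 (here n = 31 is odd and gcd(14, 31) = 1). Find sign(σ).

+1

Start at x=5: 5 → 8 → 19 → 18 → 4 → 25 → 9 → … (one orbit).
π_14 has 3 disjoint cycles with lengths [15, 15, 1] on {0,…,30}.
3 cycles on 31: each ℓ→(−1)^(ℓ−1), product (−1)^28 = +1.
Check: (14/31) = +1 by Zolotarev.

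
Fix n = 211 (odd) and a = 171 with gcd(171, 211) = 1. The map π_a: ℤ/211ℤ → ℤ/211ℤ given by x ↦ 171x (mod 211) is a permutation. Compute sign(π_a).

+1

Orbit of 199 under x↦171x: [199, 58, 1, 171, 123, 144, 148]… (length divides ord_211(171)).
Cycle type of π: 7×30 + 1; total 31 cycles.
n − c = 211 − 31 = 180; sign = (−1)^180 = +1.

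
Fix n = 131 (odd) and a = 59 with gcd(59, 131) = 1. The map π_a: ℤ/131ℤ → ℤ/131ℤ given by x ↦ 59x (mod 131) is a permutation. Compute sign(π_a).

+1

Trace 52: π^k(52) = [52, 55, 101, 64, 108, 84, 109] for k=0..6.
Cycle type of π: 65×2 + 1; total 3 cycles.
Σ(ℓ_i−1) = 131−3 = 128; sign = (−1)^128 = +1.
Check: (59/131) = +1 by Zolotarev.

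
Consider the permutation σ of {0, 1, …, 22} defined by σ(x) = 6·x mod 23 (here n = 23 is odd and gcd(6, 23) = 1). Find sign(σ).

Trace 4: π^k(4) = [4, 1, 6, 13, 9, 8, 2] for k=0..6.
π_6 has 3 disjoint cycles with lengths [11, 11, 1] on {0,…,22}.
With 3 cycles on 23 points, sign = (−1)^{23−3} = +1.

+1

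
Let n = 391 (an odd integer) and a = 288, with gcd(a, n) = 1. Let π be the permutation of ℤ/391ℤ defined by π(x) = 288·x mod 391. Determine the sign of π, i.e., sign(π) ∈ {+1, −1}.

Trace 188: π^k(188) = [188, 186, 1, 288, 52, 118, 358] for k=0..6.
π_288 has 27 disjoint cycles with lengths [22, 22, 22, 22, 22, 22, 22, 22, 22, 22, 22, 22, 22, 22, 22, 22, 11, 11, 2, 2, 2, 2, 2, 2, 2, 2, 1] on {0,…,390}.
n − c = 391 − 27 = 364; sign = (−1)^364 = +1.

+1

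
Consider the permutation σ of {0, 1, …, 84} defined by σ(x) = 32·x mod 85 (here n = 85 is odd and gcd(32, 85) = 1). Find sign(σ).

Start at x=16: 16 → 2 → 64 → 8 → 1 → 32 → 4 → … (one orbit).
π_32 has 12 disjoint cycles with lengths [8, 8, 8, 8, 8, 8, 8, 8, 8, 8, 4, 1] on {0,…,84}.
With 12 cycles on 85 points, sign = (−1)^{85−12} = -1.
Zolotarev: (32|85) = -1, matching the cycle-count sign.

-1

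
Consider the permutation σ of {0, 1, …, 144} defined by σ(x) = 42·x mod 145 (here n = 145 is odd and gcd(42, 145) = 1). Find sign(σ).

Start at x=81: 81 → 67 → 59 → 13 → 111 → 22 → 54 → … (one orbit).
π_42 has 8 disjoint cycles with lengths [28, 28, 28, 28, 14, 14, 4, 1] on {0,…,144}.
8 cycles on 145: each ℓ→(−1)^(ℓ−1), product (−1)^137 = -1.
Zolotarev: (42|145) = -1, matching the cycle-count sign.

-1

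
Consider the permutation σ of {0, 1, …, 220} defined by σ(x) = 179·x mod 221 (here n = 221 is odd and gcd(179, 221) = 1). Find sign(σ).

Orbit of 157 under x↦179x: [157, 36, 35, 77, 81, 134, 118]… (length divides ord_221(179)).
Cycle lengths of π_179 on ℤ/221ℤ: [24, 24, 24, 24, 24, 24, 24, 24, 8, 8, 6, 6, 1]; 13 cycles in total.
With 13 cycles on 221 points, sign = (−1)^{221−13} = +1.
Via Zolotarev, sign(π_{179}) = (179|221) = +1.

+1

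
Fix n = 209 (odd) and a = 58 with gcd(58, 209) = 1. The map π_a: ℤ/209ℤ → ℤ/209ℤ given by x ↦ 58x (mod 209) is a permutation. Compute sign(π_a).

+1

Trace 115: π^k(115) = [115, 191, 1, 58, 20] for k=0..4.
π_58 has 57 disjoint cycles with lengths [5, 5, 5, 5, 5, 5, 5, 5, 5, 5, 5, 5, 5, 5, 5, 5, 5, 5, 5, 5, 5, 5, 5, 5, 5, 5, 5, 5, 5, 5, 5, 5, 5, 5, 5, 5, 5, 5, 1, 1, 1, 1, 1, 1, 1, 1, 1, 1, 1, 1, 1, 1, 1, 1, 1, 1, 1] on {0,…,208}.
57 cycles on 209: each ℓ→(−1)^(ℓ−1), product (−1)^152 = +1.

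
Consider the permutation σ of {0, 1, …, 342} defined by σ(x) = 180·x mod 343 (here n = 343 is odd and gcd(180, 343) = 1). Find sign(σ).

Start at x=275: 275 → 108 → 232 → 257 → 298 → 132 → 93 → … (one orbit).
Cycle type of π: 294 + 42 + 6 + 1; total 4 cycles.
343 − 4 = 339 transpositions; sign(π) = (−1)^339 = -1.
Zolotarev: (180|343) = -1, matching the cycle-count sign.

-1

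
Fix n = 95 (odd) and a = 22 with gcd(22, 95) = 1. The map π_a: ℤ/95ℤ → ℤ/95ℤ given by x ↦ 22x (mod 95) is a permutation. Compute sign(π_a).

+1

Trace 67: π^k(67) = [67, 49, 33, 61, 12, 74, 13] for k=0..6.
Decompose π into cycles: lengths [36, 36, 18, 4, 1] (5 cycles, including the fixed point 0).
Σ(ℓ_i−1) = 95−5 = 90; sign = (−1)^90 = +1.
Zolotarev: (22|95) = +1, matching the cycle-count sign.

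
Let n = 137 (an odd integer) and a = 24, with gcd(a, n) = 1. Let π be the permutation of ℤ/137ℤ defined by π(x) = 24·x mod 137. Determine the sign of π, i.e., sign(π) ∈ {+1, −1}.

Start at x=108: 108 → 126 → 10 → 103 → 6 → 7 → 31 → … (one orbit).
Cycle lengths of π_24 on ℤ/137ℤ: [136, 1]; 2 cycles in total.
Σ(ℓ_i−1) = 137−2 = 135; sign = (−1)^135 = -1.
Zolotarev: (24|137) = -1, matching the cycle-count sign.

-1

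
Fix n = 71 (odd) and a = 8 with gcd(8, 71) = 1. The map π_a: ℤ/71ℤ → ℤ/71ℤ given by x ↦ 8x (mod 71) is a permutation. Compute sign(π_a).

Orbit of 60 under x↦8x: [60, 54, 6, 48, 29, 19, 10]… (length divides ord_71(8)).
The orbit structure of x ↦ 8x mod 71: 3 orbits of sizes [35, 35, 1].
With 3 cycles on 71 points, sign = (−1)^{71−3} = +1.

+1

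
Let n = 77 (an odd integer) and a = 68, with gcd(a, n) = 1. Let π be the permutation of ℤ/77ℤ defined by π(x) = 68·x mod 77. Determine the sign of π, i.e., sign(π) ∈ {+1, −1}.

Start at x=36: 36 → 61 → 67 → 13 → 37 → 52 → 71 → … (one orbit).
The orbit structure of x ↦ 68x mod 77: 5 orbits of sizes [30, 30, 10, 6, 1].
n − c = 77 − 5 = 72; sign = (−1)^72 = +1.

+1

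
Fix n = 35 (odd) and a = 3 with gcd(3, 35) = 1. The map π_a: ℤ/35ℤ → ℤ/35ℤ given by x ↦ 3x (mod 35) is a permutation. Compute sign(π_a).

+1

Start at x=11: 11 → 33 → 29 → 17 → 16 → 13 → 4 → … (one orbit).
Cycle type of π: 12×2 + 6 + 4 + 1; total 5 cycles.
n − c = 35 − 5 = 30; sign = (−1)^30 = +1.
Check: (3/35) = +1 by Zolotarev.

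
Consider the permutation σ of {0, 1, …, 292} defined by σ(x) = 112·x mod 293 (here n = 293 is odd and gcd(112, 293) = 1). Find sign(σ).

-1

Trace 169: π^k(169) = [169, 176, 81, 282, 233, 19, 77] for k=0..6.
π_112 has 2 disjoint cycles with lengths [292, 1] on {0,…,292}.
n − c = 293 − 2 = 291; sign = (−1)^291 = -1.
The Jacobi symbol (112|293) = -1 (Zolotarev) agrees.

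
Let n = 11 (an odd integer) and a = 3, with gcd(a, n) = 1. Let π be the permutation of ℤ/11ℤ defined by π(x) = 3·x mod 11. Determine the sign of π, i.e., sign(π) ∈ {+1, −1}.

+1

Orbit of 3 under x↦3x: [3, 9, 5, 4, 1]… (length divides ord_11(3)).
3 cycles of lengths [5, 5, 1].
n − c = 11 − 3 = 8; sign = (−1)^8 = +1.
The Jacobi symbol (3|11) = +1 (Zolotarev) agrees.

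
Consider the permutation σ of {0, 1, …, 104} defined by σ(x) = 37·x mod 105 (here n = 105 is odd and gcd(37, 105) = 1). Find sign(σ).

Start at x=58: 58 → 46 → 22 → 79 → 88 → 1 → 37 → … (one orbit).
Cycle type of π: 12×6 + 4×3 + 3×6 + 1×3; total 18 cycles.
sign(π) = (−1)^{n − #cycles} = (−1)^{105−18} = (−1)^87 = -1.
The Jacobi symbol (37|105) = -1 (Zolotarev) agrees.

-1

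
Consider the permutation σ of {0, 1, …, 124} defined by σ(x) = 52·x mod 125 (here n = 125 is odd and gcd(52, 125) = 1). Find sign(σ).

Trace 6: π^k(6) = [6, 62, 99, 23, 71, 67, 109] for k=0..6.
The orbit structure of x ↦ 52x mod 125: 4 orbits of sizes [100, 20, 4, 1].
sign(π) = (−1)^{n − #cycles} = (−1)^{125−4} = (−1)^121 = -1.
Via Zolotarev, sign(π_{52}) = (52|125) = -1.

-1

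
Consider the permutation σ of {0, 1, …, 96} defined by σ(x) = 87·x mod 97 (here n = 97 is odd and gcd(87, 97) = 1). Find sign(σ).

-1

Orbit of 19 under x↦87x: [19, 4, 57, 12, 74, 36, 28]… (length divides ord_97(87)).
Decompose π into cycles: lengths [96, 1] (2 cycles, including the fixed point 0).
2 cycles on 97: each ℓ→(−1)^(ℓ−1), product (−1)^95 = -1.
Zolotarev: (87|97) = -1, matching the cycle-count sign.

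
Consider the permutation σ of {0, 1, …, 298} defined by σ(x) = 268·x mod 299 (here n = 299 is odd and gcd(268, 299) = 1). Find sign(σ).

+1

Trace 209: π^k(209) = [209, 99, 220, 57, 27, 60, 233] for k=0..6.
11 cycles of lengths [44, 44, 44, 44, 44, 44, 22, 4, 4, 4, 1].
sign(π) = (−1)^{n − #cycles} = (−1)^{299−11} = (−1)^288 = +1.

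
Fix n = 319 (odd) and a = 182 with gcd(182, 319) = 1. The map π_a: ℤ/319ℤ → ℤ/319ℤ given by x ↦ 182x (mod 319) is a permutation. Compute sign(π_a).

+1

Orbit of 115 under x↦182x: [115, 195, 81, 68, 254, 292, 190]… (length divides ord_319(182)).
Cycle type of π: 140×2 + 28 + 10 + 1; total 5 cycles.
Σ(ℓ_i−1) = 319−5 = 314; sign = (−1)^314 = +1.
Check: (182/319) = +1 by Zolotarev.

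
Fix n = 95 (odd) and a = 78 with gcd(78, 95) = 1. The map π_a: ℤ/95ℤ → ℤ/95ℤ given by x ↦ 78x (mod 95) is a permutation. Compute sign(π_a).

+1

Trace 36: π^k(36) = [36, 53, 49, 22, 6, 88, 24] for k=0..6.
Cycle type of π: 36×2 + 18 + 4 + 1; total 5 cycles.
5 cycles on 95: each ℓ→(−1)^(ℓ−1), product (−1)^90 = +1.
Zolotarev: (78|95) = +1, matching the cycle-count sign.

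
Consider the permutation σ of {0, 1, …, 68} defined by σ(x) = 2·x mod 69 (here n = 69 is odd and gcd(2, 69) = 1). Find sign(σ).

-1

Orbit of 32 under x↦2x: [32, 64, 59, 49, 29, 58, 47]… (length divides ord_69(2)).
Decompose π into cycles: lengths [22, 22, 11, 11, 2, 1] (6 cycles, including the fixed point 0).
Σ(ℓ_i−1) = 69−6 = 63; sign = (−1)^63 = -1.
(2|69)_J = -1 (Zolotarev's lemma cross-check).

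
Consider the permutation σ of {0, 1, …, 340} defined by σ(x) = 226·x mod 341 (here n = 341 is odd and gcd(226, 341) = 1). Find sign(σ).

Trace 138: π^k(138) = [138, 157, 18, 317, 32, 71, 19] for k=0..6.
Cycle type of π: 30×10 + 15×2 + 10 + 1; total 14 cycles.
sign(π) = (−1)^{n − #cycles} = (−1)^{341−14} = (−1)^327 = -1.
Check: (226/341) = -1 by Zolotarev.

-1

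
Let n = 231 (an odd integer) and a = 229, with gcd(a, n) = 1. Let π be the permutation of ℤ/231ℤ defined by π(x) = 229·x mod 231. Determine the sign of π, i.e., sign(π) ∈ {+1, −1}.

-1

Orbit of 214 under x↦229x: [214, 34, 163, 136, 190, 82, 67]… (length divides ord_231(229)).
Cycle type of π: 30×6 + 6×3 + 5×6 + 1×3; total 18 cycles.
n − c = 231 − 18 = 213; sign = (−1)^213 = -1.
Check: (229/231) = -1 by Zolotarev.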